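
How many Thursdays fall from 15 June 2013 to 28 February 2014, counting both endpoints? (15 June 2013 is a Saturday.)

15 June 2013 is a Saturday; the first Thursday on or after it is 20 June 2013 (5 days later).
From 20 June 2013 to 28 February 2014: 10 + 31 + 31 + 30 + 31 + 30 + 31 + 31 + 28 = 253 days (rest of June, July, August, September, October, November, December, January, February).
253 ÷ 7 = 36 full weeks with remainder 1, so 36 more Thursdays after the first → 37.

37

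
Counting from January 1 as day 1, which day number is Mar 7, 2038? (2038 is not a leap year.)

Days in months before Mar: 31 + 28 = 59.
Plus 7 days into Mar → day 66.

66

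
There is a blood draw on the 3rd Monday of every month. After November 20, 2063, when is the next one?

November 2063 starts on a Thursday; its first Monday is the 5th, so the 3rd Monday is the 19th — November 19, 2063.
That is not after November 20, 2063, so look at December 2063.
December 2063 starts on a Saturday; its first Monday is the 3rd, so the 3rd Monday is the 17th — December 17, 2063.

December 17, 2063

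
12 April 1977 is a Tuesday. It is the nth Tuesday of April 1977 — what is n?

2nd

Day 12 falls in week ⌈12/7⌉ of the month.
Days 1–7 hold the 1st Tuesday, 8–14 the 2nd, 15–21 the 3rd, 22–28 the 4th, 29–31 the 5th.
12 is in the range for the 2nd.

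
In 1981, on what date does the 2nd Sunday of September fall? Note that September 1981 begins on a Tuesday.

September 1981 begins on a Tuesday, so the first Sunday is September 6 (5 days later).
The 2nd Sunday is 1 weeks later: 6 + 7 = 13.

1981-09-13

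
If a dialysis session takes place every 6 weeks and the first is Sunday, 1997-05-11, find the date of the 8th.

The 8th occurrence is 7 intervals after the first: 7 × 42 = 294 days after 1997-05-11.
May has 31 days — 20 days to the end of May leaves 274.
June has 30 days (244 left).
July has 31 days (213 left).
August has 31 days (182 left).
September has 30 days (152 left).
October has 31 days (121 left).
November has 30 days (91 left).
December has 31 days (60 left).
January has 31 days (29 left).
February has 28 days (1 left).
1 day into March → 1998-03-01.

1998-03-01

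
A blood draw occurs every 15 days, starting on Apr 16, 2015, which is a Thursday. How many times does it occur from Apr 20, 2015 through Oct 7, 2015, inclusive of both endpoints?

11

Occurrences land 15·i days after Apr 16, 2015 for i = 0, 1, 2, …
Apr 20, 2015 is 4 days after the start; 4 ÷ 15 = 0 remainder 4; since the remainder is 4, round up to i = 1. First occurrence in the window: #2 on May 1, 2015 (1×15 = 15 days in).
Oct 7, 2015 is 174 days after the start; 174 ÷ 15 = 11 remainder 9. Last occurrence in the window: #12 on Sep 28, 2015.
Occurrences #2 through #12: 11 in total.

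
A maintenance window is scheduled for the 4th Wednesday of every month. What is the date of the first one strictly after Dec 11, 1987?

Dec 23, 1987

Dec 1987 starts on a Tuesday; its first Wednesday is the 2nd, so the 4th Wednesday is the 23rd — Dec 23, 1987.
Dec 23, 1987 is after Dec 11, 1987, so that is the next one.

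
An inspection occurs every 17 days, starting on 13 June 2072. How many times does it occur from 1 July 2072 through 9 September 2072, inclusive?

4

Occurrences land 17·i days after 13 June 2072 for i = 0, 1, 2, …
1 July 2072 is 18 days after the start; 18 ÷ 17 = 1 remainder 1; since the remainder is 1, round up to i = 2. First occurrence in the window: #3 on 17 July 2072 (2×17 = 34 days in).
9 September 2072 is 88 days after the start; 88 ÷ 17 = 5 remainder 3. Last occurrence in the window: #6 on 6 September 2072.
Occurrences #3 through #6: 4 in total.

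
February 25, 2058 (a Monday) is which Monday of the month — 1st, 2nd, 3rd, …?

4th

Day 25 falls in week ⌈25/7⌉ of the month.
Days 1–7 hold the 1st Monday, 8–14 the 2nd, 15–21 the 3rd, 22–28 the 4th, 29–31 the 5th.
25 is in the range for the 4th.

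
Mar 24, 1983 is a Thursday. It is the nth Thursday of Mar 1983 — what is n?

Day 24 falls in week ⌈24/7⌉ of the month.
Days 1–7 hold the 1st Thursday, 8–14 the 2nd, 15–21 the 3rd, 22–28 the 4th, 29–31 the 5th.
24 is in the range for the 4th.

4th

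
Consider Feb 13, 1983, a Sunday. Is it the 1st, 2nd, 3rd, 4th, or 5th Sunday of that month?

2nd

Day 13 falls in week ⌈13/7⌉ of the month.
Days 1–7 hold the 1st Sunday, 8–14 the 2nd, 15–21 the 3rd, 22–28 the 4th, 29–31 the 5th.
13 is in the range for the 2nd.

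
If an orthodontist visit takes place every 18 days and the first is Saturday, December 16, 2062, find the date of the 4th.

The 4th occurrence is 3 intervals after the first: 3 × 18 = 54 days after December 16, 2062.
December has 31 days — 15 days to the end of December leaves 39.
January has 31 days (8 left).
8 days into February → February 8, 2063.

February 8, 2063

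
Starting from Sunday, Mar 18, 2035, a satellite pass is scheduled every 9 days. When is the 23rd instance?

Oct 2, 2035

The 23rd occurrence is 22 intervals after the first: 22 × 9 = 198 days after Mar 18, 2035.
Mar has 31 days — 13 days to the end of Mar leaves 185.
Apr has 30 days (155 left).
May has 31 days (124 left).
Jun has 30 days (94 left).
Jul has 31 days (63 left).
Aug has 31 days (32 left).
Sep has 30 days (2 left).
2 days into Oct → Oct 2, 2035.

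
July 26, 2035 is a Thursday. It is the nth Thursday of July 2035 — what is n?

4th

Day 26 falls in week ⌈26/7⌉ of the month.
Days 1–7 hold the 1st Thursday, 8–14 the 2nd, 15–21 the 3rd, 22–28 the 4th, 29–31 the 5th.
26 is in the range for the 4th.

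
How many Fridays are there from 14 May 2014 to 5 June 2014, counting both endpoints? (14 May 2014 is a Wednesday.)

3

14 May 2014 is a Wednesday; the first Friday on or after it is 16 May 2014 (2 days later).
From 16 May 2014 to 5 June 2014: 15 + 5 = 20 days (rest of May, June).
20 ÷ 7 = 2 full weeks with remainder 6, so 2 more Fridays after the first → 3.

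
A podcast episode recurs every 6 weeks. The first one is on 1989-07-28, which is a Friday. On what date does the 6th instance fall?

1990-02-23

The 6th occurrence is 5 intervals after the first: 5 × 42 = 210 days after 1989-07-28.
July has 31 days — 3 days to the end of July leaves 207.
August has 31 days (176 left).
September has 30 days (146 left).
October has 31 days (115 left).
November has 30 days (85 left).
December has 31 days (54 left).
January has 31 days (23 left).
23 days into February → 1990-02-23.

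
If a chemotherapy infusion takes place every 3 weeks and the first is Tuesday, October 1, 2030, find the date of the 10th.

The 10th occurrence is 9 intervals after the first: 9 × 21 = 189 days after October 1, 2030.
October has 31 days — 30 days to the end of October leaves 159.
November has 30 days (129 left).
December has 31 days (98 left).
January has 31 days (67 left).
February has 28 days (39 left).
March has 31 days (8 left).
8 days into April → April 8, 2031.

April 8, 2031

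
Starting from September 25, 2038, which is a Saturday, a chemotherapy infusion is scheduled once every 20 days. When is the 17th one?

August 11, 2039

The 17th occurrence is 16 intervals after the first: 16 × 20 = 320 days after September 25, 2038.
September has 30 days — 5 days to the end of September leaves 315.
October has 31 days (284 left).
November has 30 days (254 left).
December has 31 days (223 left).
January has 31 days (192 left).
February has 28 days (164 left).
March has 31 days (133 left).
April has 30 days (103 left).
May has 31 days (72 left).
June has 30 days (42 left).
July has 31 days (11 left).
11 days into August → August 11, 2039.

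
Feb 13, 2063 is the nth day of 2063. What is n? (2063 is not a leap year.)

Days in months before Feb: 31 = 31.
Plus 13 days into Feb → day 44.

44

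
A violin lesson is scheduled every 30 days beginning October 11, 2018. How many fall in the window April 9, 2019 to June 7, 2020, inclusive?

15

Occurrences land 30·i days after October 11, 2018 for i = 0, 1, 2, …
April 9, 2019 is 180 days after the start; 180 ÷ 30 = 6 remainder 0. First occurrence in the window: #7 on April 9, 2019 (6×30 = 180 days in).
June 7, 2020 is 605 days after the start; 605 ÷ 30 = 20 remainder 5. Last occurrence in the window: #21 on June 2, 2020.
Occurrences #7 through #21: 15 in total.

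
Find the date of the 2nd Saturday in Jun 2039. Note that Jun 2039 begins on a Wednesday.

Jun 11, 2039

Jun 2039 begins on a Wednesday, so the first Saturday is Jun 4 (3 days later).
The 2nd Saturday is 1 weeks later: 4 + 7 = 11.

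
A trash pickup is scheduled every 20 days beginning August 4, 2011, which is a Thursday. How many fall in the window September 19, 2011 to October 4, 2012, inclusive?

Occurrences land 20·i days after August 4, 2011 for i = 0, 1, 2, …
September 19, 2011 is 46 days after the start; 46 ÷ 20 = 2 remainder 6; since the remainder is 6, round up to i = 3. First occurrence in the window: #4 on October 3, 2011 (3×20 = 60 days in).
October 4, 2012 is 427 days after the start; 427 ÷ 20 = 21 remainder 7. Last occurrence in the window: #22 on September 27, 2012.
Occurrences #4 through #22: 19 in total.

19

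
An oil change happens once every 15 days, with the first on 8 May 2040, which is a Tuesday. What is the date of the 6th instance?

22 July 2040

The 6th occurrence is 5 intervals after the first: 5 × 15 = 75 days after 8 May 2040.
May has 31 days — 23 days to the end of May leaves 52.
June has 30 days (22 left).
22 days into July → 22 July 2040.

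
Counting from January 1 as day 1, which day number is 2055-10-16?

Days in months before October: 31 + 28 + 31 + 30 + 31 + 30 + 31 + 31 + 30 = 273.
Plus 16 days into October → day 289.

289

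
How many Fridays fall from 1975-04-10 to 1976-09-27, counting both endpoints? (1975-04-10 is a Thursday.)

77

1975-04-10 is a Thursday; the first Friday on or after it is 1975-04-11 (1 day later).
From 1975-04-11 to 1976-09-27: 264 + 271 = 535 days (rest of 1975, to 1976-09-27 in 1976).
535 ÷ 7 = 76 full weeks with remainder 3, so 76 more Fridays after the first → 77.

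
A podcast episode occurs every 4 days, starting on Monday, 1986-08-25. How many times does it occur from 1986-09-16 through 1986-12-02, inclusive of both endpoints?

19

Occurrences land 4·i days after 1986-08-25 for i = 0, 1, 2, …
1986-09-16 is 22 days after the start; 22 ÷ 4 = 5 remainder 2; since the remainder is 2, round up to i = 6. First occurrence in the window: #7 on 1986-09-18 (6×4 = 24 days in).
1986-12-02 is 99 days after the start; 99 ÷ 4 = 24 remainder 3. Last occurrence in the window: #25 on 1986-11-29.
Occurrences #7 through #25: 19 in total.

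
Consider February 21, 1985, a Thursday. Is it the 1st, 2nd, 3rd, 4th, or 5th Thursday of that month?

Day 21 falls in week ⌈21/7⌉ of the month.
Days 1–7 hold the 1st Thursday, 8–14 the 2nd, 15–21 the 3rd, 22–28 the 4th, 29–31 the 5th.
21 is in the range for the 3rd.

3rd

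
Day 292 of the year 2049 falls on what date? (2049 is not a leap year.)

October 19, 2049

January has 31 days (292 − 31 = 261 remain).
February has 28 days (261 − 28 = 233 remain).
March has 31 days (233 − 31 = 202 remain).
April has 30 days (202 − 30 = 172 remain).
May has 31 days (172 − 31 = 141 remain).
June has 30 days (141 − 30 = 111 remain).
July has 31 days (111 − 31 = 80 remain).
August has 31 days (80 − 31 = 49 remain).
September has 30 days (49 − 30 = 19 remain).
19 into October → October 19.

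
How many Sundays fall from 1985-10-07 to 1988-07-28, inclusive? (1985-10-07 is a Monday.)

1985-10-07 is a Monday; the first Sunday on or after it is 1985-10-13 (6 days later).
From 1985-10-13 to 1988-07-28: 79 + 365 + 365 + 210 = 1019 days (rest of 1985, 1986, 1987, to 1988-07-28 in 1988).
1019 ÷ 7 = 145 full weeks with remainder 4, so 145 more Sundays after the first → 146.

146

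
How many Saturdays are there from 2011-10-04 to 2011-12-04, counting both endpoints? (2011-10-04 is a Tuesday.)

9

2011-10-04 is a Tuesday; the first Saturday on or after it is 2011-10-08 (4 days later).
From 2011-10-08 to 2011-12-04: 23 + 30 + 4 = 57 days (rest of October, November, December).
57 ÷ 7 = 8 full weeks with remainder 1, so 8 more Saturdays after the first → 9.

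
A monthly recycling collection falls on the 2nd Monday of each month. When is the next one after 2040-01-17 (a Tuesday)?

January 2040 starts on a Sunday; its first Monday is the 2nd, so the 2nd Monday is the 9th — 2040-01-09.
That is not after 2040-01-17, so look at February 2040.
February 2040 starts on a Wednesday; its first Monday is the 6th, so the 2nd Monday is the 13th — 2040-02-13.

2040-02-13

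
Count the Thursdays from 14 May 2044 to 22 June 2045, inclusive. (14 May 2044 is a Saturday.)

58

14 May 2044 is a Saturday; the first Thursday on or after it is 19 May 2044 (5 days later).
From 19 May 2044 to 22 June 2045: 226 + 173 = 399 days (rest of 2044, to 22 June 2045 in 2045).
399 ÷ 7 = 57 full weeks with remainder 0, so 57 more Thursdays after the first → 58.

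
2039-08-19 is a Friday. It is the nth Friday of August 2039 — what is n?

3rd

Day 19 falls in week ⌈19/7⌉ of the month.
Days 1–7 hold the 1st Friday, 8–14 the 2nd, 15–21 the 3rd, 22–28 the 4th, 29–31 the 5th.
19 is in the range for the 3rd.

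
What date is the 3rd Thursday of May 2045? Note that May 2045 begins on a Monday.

May 2045 begins on a Monday, so the first Thursday is May 4 (3 days later).
The 3rd Thursday is 2 weeks later: 4 + 14 = 18.

May 18, 2045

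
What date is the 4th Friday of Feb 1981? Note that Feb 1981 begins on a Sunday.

Feb 1981 begins on a Sunday, so the first Friday is Feb 6 (5 days later).
The 4th Friday is 3 weeks later: 6 + 21 = 27.

Feb 27, 1981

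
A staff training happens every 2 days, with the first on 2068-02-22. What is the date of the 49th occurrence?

2068-05-28

The 49th occurrence is 48 intervals after the first: 48 × 2 = 96 days after 2068-02-22.
February has 29 days — 7 days to the end of February leaves 89.
March has 31 days (58 left).
April has 30 days (28 left).
28 days into May → 2068-05-28.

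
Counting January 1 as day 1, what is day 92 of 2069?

January has 31 days (92 − 31 = 61 remain).
February has 28 days (61 − 28 = 33 remain).
March has 31 days (33 − 31 = 2 remain).
2 into April → April 2.

April 2, 2069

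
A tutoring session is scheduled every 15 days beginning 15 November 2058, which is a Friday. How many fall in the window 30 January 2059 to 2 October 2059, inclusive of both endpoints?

Occurrences land 15·i days after 15 November 2058 for i = 0, 1, 2, …
30 January 2059 is 76 days after the start; 76 ÷ 15 = 5 remainder 1; since the remainder is 1, round up to i = 6. First occurrence in the window: #7 on 13 February 2059 (6×15 = 90 days in).
2 October 2059 is 321 days after the start; 321 ÷ 15 = 21 remainder 6. Last occurrence in the window: #22 on 26 September 2059.
Occurrences #7 through #22: 16 in total.

16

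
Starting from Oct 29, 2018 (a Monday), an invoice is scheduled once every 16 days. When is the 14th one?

May 25, 2019

The 14th occurrence is 13 intervals after the first: 13 × 16 = 208 days after Oct 29, 2018.
Oct has 31 days — 2 days to the end of Oct leaves 206.
Nov has 30 days (176 left).
Dec has 31 days (145 left).
Jan has 31 days (114 left).
Feb has 28 days (86 left).
Mar has 31 days (55 left).
Apr has 30 days (25 left).
25 days into May → May 25, 2019.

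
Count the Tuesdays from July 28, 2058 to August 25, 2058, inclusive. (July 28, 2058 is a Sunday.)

July 28, 2058 is a Sunday; the first Tuesday on or after it is July 30, 2058 (2 days later).
From July 30, 2058 to August 25, 2058: 1 + 25 = 26 days (rest of July, August).
26 ÷ 7 = 3 full weeks with remainder 5, so 3 more Tuesdays after the first → 4.

4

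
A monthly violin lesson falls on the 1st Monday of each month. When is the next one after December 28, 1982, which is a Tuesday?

January 3, 1983

December 1982 starts on a Wednesday, so its 1st Monday is December 6, 1982 (5 days in).
That is not after December 28, 1982, so look at January 1983.
January 1983 starts on a Saturday, so its 1st Monday is January 3, 1983 (2 days in).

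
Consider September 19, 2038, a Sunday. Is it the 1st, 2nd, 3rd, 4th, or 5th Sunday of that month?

3rd

Day 19 falls in week ⌈19/7⌉ of the month.
Days 1–7 hold the 1st Sunday, 8–14 the 2nd, 15–21 the 3rd, 22–28 the 4th, 29–31 the 5th.
19 is in the range for the 3rd.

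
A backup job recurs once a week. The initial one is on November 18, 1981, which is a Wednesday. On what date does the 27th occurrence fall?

May 19, 1982

The 27th occurrence is 26 intervals after the first: 26 × 7 = 182 days after November 18, 1981.
November has 30 days — 12 days to the end of November leaves 170.
December has 31 days (139 left).
January has 31 days (108 left).
February has 28 days (80 left).
March has 31 days (49 left).
April has 30 days (19 left).
19 days into May → May 19, 1982.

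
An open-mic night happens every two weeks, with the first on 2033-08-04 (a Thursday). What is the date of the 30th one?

The 30th occurrence is 29 intervals after the first: 29 × 14 = 406 days after 2033-08-04.
August has 31 days — 27 days to the end of August leaves 379.
September has 30 days (349 left).
October has 31 days (318 left).
November has 30 days (288 left).
December has 31 days (257 left).
January has 31 days (226 left).
February has 28 days (198 left).
March has 31 days (167 left).
April has 30 days (137 left).
May has 31 days (106 left).
June has 30 days (76 left).
July has 31 days (45 left).
August has 31 days (14 left).
14 days into September → 2034-09-14.

2034-09-14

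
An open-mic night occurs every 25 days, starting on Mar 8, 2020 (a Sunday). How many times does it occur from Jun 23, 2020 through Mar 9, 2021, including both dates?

10

Occurrences land 25·i days after Mar 8, 2020 for i = 0, 1, 2, …
Jun 23, 2020 is 107 days after the start; 107 ÷ 25 = 4 remainder 7; since the remainder is 7, round up to i = 5. First occurrence in the window: #6 on Jul 11, 2020 (5×25 = 125 days in).
Mar 9, 2021 is 366 days after the start; 366 ÷ 25 = 14 remainder 16. Last occurrence in the window: #15 on Feb 21, 2021.
Occurrences #6 through #15: 10 in total.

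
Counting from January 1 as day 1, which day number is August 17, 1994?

Days in months before August: 31 + 28 + 31 + 30 + 31 + 30 + 31 = 212.
Plus 17 days into August → day 229.

229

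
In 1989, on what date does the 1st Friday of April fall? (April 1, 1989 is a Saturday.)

7 April 1989

April 1989 begins on a Saturday, so the first Friday is April 7 (6 days later).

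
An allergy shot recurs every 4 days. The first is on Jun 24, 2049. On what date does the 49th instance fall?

The 49th occurrence is 48 intervals after the first: 48 × 4 = 192 days after Jun 24, 2049.
Jun has 30 days — 6 days to the end of Jun leaves 186.
Jul has 31 days (155 left).
Aug has 31 days (124 left).
Sep has 30 days (94 left).
Oct has 31 days (63 left).
Nov has 30 days (33 left).
Dec has 31 days (2 left).
2 days into Jan → Jan 2, 2050.

Jan 2, 2050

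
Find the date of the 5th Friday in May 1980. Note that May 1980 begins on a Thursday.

May 1980 begins on a Thursday, so the first Friday is May 2 (1 day later).
The 5th Friday is 4 weeks later: 2 + 28 = 30.

30 May 1980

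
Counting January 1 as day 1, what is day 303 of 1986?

Jan has 31 days (303 − 31 = 272 remain).
Feb has 28 days (272 − 28 = 244 remain).
Mar has 31 days (244 − 31 = 213 remain).
Apr has 30 days (213 − 30 = 183 remain).
May has 31 days (183 − 31 = 152 remain).
Jun has 30 days (152 − 30 = 122 remain).
Jul has 31 days (122 − 31 = 91 remain).
Aug has 31 days (91 − 31 = 60 remain).
Sep has 30 days (60 − 30 = 30 remain).
30 into Oct → Oct 30.

Oct 30, 1986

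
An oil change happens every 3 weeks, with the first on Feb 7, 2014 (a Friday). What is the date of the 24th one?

The 24th occurrence is 23 intervals after the first: 23 × 21 = 483 days after Feb 7, 2014.
Feb has 28 days — 21 days to the end of Feb leaves 462.
From end of Feb to end of 2014 is 306 days (156 left).
Jan has 31 days (125 left).
Feb has 28 days (97 left).
Mar has 31 days (66 left).
Apr has 30 days (36 left).
May has 31 days (5 left).
5 days into Jun → Jun 5, 2015.

Jun 5, 2015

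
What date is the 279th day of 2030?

Jan has 31 days (279 − 31 = 248 remain).
Feb has 28 days (248 − 28 = 220 remain).
Mar has 31 days (220 − 31 = 189 remain).
Apr has 30 days (189 − 30 = 159 remain).
May has 31 days (159 − 31 = 128 remain).
Jun has 30 days (128 − 30 = 98 remain).
Jul has 31 days (98 − 31 = 67 remain).
Aug has 31 days (67 − 31 = 36 remain).
Sep has 30 days (36 − 30 = 6 remain).
6 into Oct → Oct 6.

Oct 6, 2030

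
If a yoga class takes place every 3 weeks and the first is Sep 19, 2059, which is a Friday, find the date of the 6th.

Jan 2, 2060

The 6th occurrence is 5 intervals after the first: 5 × 21 = 105 days after Sep 19, 2059.
Sep has 30 days — 11 days to the end of Sep leaves 94.
Oct has 31 days (63 left).
Nov has 30 days (33 left).
Dec has 31 days (2 left).
2 days into Jan → Jan 2, 2060.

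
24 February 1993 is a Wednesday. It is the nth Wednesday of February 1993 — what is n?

Day 24 falls in week ⌈24/7⌉ of the month.
Days 1–7 hold the 1st Wednesday, 8–14 the 2nd, 15–21 the 3rd, 22–28 the 4th, 29–31 the 5th.
24 is in the range for the 4th.

4th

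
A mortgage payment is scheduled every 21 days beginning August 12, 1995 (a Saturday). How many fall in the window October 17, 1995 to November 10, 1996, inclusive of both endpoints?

18

Occurrences land 21·i days after August 12, 1995 for i = 0, 1, 2, …
October 17, 1995 is 66 days after the start; 66 ÷ 21 = 3 remainder 3; since the remainder is 3, round up to i = 4. First occurrence in the window: #5 on November 4, 1995 (4×21 = 84 days in).
November 10, 1996 is 456 days after the start; 456 ÷ 21 = 21 remainder 15. Last occurrence in the window: #22 on October 26, 1996.
Occurrences #5 through #22: 18 in total.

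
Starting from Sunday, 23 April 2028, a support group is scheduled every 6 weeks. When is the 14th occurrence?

The 14th occurrence is 13 intervals after the first: 13 × 42 = 546 days after 23 April 2028.
April has 30 days — 7 days to the end of April leaves 539.
From end of April to end of 2028 is 245 days (294 left).
January has 31 days (263 left).
February has 28 days (235 left).
March has 31 days (204 left).
April has 30 days (174 left).
May has 31 days (143 left).
June has 30 days (113 left).
July has 31 days (82 left).
August has 31 days (51 left).
September has 30 days (21 left).
21 days into October → 21 October 2029.

21 October 2029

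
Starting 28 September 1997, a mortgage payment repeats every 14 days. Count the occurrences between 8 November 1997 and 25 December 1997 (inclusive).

Occurrences land 14·i days after 28 September 1997 for i = 0, 1, 2, …
8 November 1997 is 41 days after the start; 41 ÷ 14 = 2 remainder 13; since the remainder is 13, round up to i = 3. First occurrence in the window: #4 on 9 November 1997 (3×14 = 42 days in).
25 December 1997 is 88 days after the start; 88 ÷ 14 = 6 remainder 4. Last occurrence in the window: #7 on 21 December 1997.
Occurrences #4 through #7: 4 in total.

4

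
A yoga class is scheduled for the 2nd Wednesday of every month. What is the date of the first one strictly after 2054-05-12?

May 2054 starts on a Friday; its first Wednesday is the 6th, so the 2nd Wednesday is the 13th — 2054-05-13.
2054-05-13 is after 2054-05-12, so that is the next one.

2054-05-13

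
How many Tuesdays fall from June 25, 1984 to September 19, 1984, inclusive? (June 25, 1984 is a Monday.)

June 25, 1984 is a Monday; the first Tuesday on or after it is June 26, 1984 (1 day later).
From June 26, 1984 to September 19, 1984: 4 + 31 + 31 + 19 = 85 days (rest of June, July, August, September).
85 ÷ 7 = 12 full weeks with remainder 1, so 12 more Tuesdays after the first → 13.

13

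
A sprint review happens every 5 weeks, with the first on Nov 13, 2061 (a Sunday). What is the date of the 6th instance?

May 7, 2062

The 6th occurrence is 5 intervals after the first: 5 × 35 = 175 days after Nov 13, 2061.
Nov has 30 days — 17 days to the end of Nov leaves 158.
Dec has 31 days (127 left).
Jan has 31 days (96 left).
Feb has 28 days (68 left).
Mar has 31 days (37 left).
Apr has 30 days (7 left).
7 days into May → May 7, 2062.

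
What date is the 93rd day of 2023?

April 3, 2023

January has 31 days (93 − 31 = 62 remain).
February has 28 days (62 − 28 = 34 remain).
March has 31 days (34 − 31 = 3 remain).
3 into April → April 3.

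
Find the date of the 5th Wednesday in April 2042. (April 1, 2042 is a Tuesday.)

April 2042 begins on a Tuesday, so the first Wednesday is April 2 (1 day later).
The 5th Wednesday is 4 weeks later: 2 + 28 = 30.

30 April 2042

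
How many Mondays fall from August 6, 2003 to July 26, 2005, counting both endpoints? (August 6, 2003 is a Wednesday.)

August 6, 2003 is a Wednesday; the first Monday on or after it is August 11, 2003 (5 days later).
From August 11, 2003 to July 26, 2005: 142 + 366 + 207 = 715 days (rest of 2003, 2004, to July 26, 2005 in 2005).
715 ÷ 7 = 102 full weeks with remainder 1, so 102 more Mondays after the first → 103.

103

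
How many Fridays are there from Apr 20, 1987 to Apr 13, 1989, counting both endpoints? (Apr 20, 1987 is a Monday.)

103

Apr 20, 1987 is a Monday; the first Friday on or after it is Apr 24, 1987 (4 days later).
From Apr 24, 1987 to Apr 13, 1989: 251 + 366 + 103 = 720 days (rest of 1987, 1988, to Apr 13, 1989 in 1989).
720 ÷ 7 = 102 full weeks with remainder 6, so 102 more Fridays after the first → 103.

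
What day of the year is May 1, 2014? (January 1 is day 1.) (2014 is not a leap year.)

121

Days in months before May: 31 + 28 + 31 + 30 = 120.
Plus 1 day into May → day 121.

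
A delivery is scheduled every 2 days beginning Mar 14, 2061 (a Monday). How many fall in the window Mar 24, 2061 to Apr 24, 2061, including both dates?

Occurrences land 2·i days after Mar 14, 2061 for i = 0, 1, 2, …
Mar 24, 2061 is 10 days after the start; 10 ÷ 2 = 5 remainder 0. First occurrence in the window: #6 on Mar 24, 2061 (5×2 = 10 days in).
Apr 24, 2061 is 41 days after the start; 41 ÷ 2 = 20 remainder 1. Last occurrence in the window: #21 on Apr 23, 2061.
Occurrences #6 through #21: 16 in total.

16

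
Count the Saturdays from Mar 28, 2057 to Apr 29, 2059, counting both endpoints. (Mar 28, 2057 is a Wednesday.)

Mar 28, 2057 is a Wednesday; the first Saturday on or after it is Mar 31, 2057 (3 days later).
From Mar 31, 2057 to Apr 29, 2059: 275 + 365 + 119 = 759 days (rest of 2057, 2058, to Apr 29, 2059 in 2059).
759 ÷ 7 = 108 full weeks with remainder 3, so 108 more Saturdays after the first → 109.

109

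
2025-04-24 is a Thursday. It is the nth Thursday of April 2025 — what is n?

4th

Day 24 falls in week ⌈24/7⌉ of the month.
Days 1–7 hold the 1st Thursday, 8–14 the 2nd, 15–21 the 3rd, 22–28 the 4th, 29–31 the 5th.
24 is in the range for the 4th.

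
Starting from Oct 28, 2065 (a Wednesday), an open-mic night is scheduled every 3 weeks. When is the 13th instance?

The 13th occurrence is 12 intervals after the first: 12 × 21 = 252 days after Oct 28, 2065.
Oct has 31 days — 3 days to the end of Oct leaves 249.
Nov has 30 days (219 left).
Dec has 31 days (188 left).
Jan has 31 days (157 left).
Feb has 28 days (129 left).
Mar has 31 days (98 left).
Apr has 30 days (68 left).
May has 31 days (37 left).
Jun has 30 days (7 left).
7 days into Jul → Jul 7, 2066.

Jul 7, 2066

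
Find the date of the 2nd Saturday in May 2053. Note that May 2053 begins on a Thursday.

May 10, 2053

May 2053 begins on a Thursday, so the first Saturday is May 3 (2 days later).
The 2nd Saturday is 1 weeks later: 3 + 7 = 10.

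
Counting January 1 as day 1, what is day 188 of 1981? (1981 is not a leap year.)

7 July 1981

January has 31 days (188 − 31 = 157 remain).
February has 28 days (157 − 28 = 129 remain).
March has 31 days (129 − 31 = 98 remain).
April has 30 days (98 − 30 = 68 remain).
May has 31 days (68 − 31 = 37 remain).
June has 30 days (37 − 30 = 7 remain).
7 into July → July 7.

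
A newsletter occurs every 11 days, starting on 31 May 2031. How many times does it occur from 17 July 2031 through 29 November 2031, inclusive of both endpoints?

Occurrences land 11·i days after 31 May 2031 for i = 0, 1, 2, …
17 July 2031 is 47 days after the start; 47 ÷ 11 = 4 remainder 3; since the remainder is 3, round up to i = 5. First occurrence in the window: #6 on 25 July 2031 (5×11 = 55 days in).
29 November 2031 is 182 days after the start; 182 ÷ 11 = 16 remainder 6. Last occurrence in the window: #17 on 23 November 2031.
Occurrences #6 through #17: 12 in total.

12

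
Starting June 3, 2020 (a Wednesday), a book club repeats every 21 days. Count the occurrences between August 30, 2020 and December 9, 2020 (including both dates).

5

Occurrences land 21·i days after June 3, 2020 for i = 0, 1, 2, …
August 30, 2020 is 88 days after the start; 88 ÷ 21 = 4 remainder 4; since the remainder is 4, round up to i = 5. First occurrence in the window: #6 on September 16, 2020 (5×21 = 105 days in).
December 9, 2020 is 189 days after the start; 189 ÷ 21 = 9 remainder 0. Last occurrence in the window: #10 on December 9, 2020.
Occurrences #6 through #10: 5 in total.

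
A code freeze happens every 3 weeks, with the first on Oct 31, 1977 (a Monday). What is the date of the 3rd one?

Dec 12, 1977

The 3rd occurrence is 2 intervals after the first: 2 × 21 = 42 days after Oct 31, 1977.
Oct has 31 days — 0 days to the end of Oct leaves 42.
Nov has 30 days (12 left).
12 days into Dec → Dec 12, 1977.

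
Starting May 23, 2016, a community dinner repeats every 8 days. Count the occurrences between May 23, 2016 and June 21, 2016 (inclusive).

Occurrences land 8·i days after May 23, 2016 for i = 0, 1, 2, …
The window opens on the start date, so the first occurrence inside is #1 on May 23, 2016.
June 21, 2016 is 29 days after the start; 29 ÷ 8 = 3 remainder 5. Last occurrence in the window: #4 on June 16, 2016.
Occurrences #1 through #4: 4 in total.

4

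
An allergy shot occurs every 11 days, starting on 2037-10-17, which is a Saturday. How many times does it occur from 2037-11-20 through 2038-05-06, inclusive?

Occurrences land 11·i days after 2037-10-17 for i = 0, 1, 2, …
2037-11-20 is 34 days after the start; 34 ÷ 11 = 3 remainder 1; since the remainder is 1, round up to i = 4. First occurrence in the window: #5 on 2037-11-30 (4×11 = 44 days in).
2038-05-06 is 201 days after the start; 201 ÷ 11 = 18 remainder 3. Last occurrence in the window: #19 on 2038-05-03.
Occurrences #5 through #19: 15 in total.

15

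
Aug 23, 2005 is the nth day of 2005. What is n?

Days in months before Aug: 31 + 28 + 31 + 30 + 31 + 30 + 31 = 212.
Plus 23 days into Aug → day 235.

235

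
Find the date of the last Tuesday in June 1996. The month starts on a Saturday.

1996-06-25

June 1996 begins on a Saturday, so the first Tuesday is June 4 (3 days later).
June 1996 has 30 days. Adding weeks: 4, 11, 18, 25 — the last one ≤ 30 is the 25th.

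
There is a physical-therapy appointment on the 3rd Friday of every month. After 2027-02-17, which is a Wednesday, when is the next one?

February 2027 starts on a Monday; its first Friday is the 5th, so the 3rd Friday is the 19th — 2027-02-19.
2027-02-19 is after 2027-02-17, so that is the next one.

2027-02-19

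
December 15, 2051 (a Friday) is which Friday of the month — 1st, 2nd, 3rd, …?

3rd

Day 15 falls in week ⌈15/7⌉ of the month.
Days 1–7 hold the 1st Friday, 8–14 the 2nd, 15–21 the 3rd, 22–28 the 4th, 29–31 the 5th.
15 is in the range for the 3rd.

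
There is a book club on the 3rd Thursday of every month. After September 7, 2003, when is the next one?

September 18, 2003

September 2003 starts on a Monday; its first Thursday is the 4th, so the 3rd Thursday is the 18th — September 18, 2003.
September 18, 2003 is after September 7, 2003, so that is the next one.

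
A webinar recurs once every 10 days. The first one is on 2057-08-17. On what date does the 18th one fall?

The 18th occurrence is 17 intervals after the first: 17 × 10 = 170 days after 2057-08-17.
August has 31 days — 14 days to the end of August leaves 156.
September has 30 days (126 left).
October has 31 days (95 left).
November has 30 days (65 left).
December has 31 days (34 left).
January has 31 days (3 left).
3 days into February → 2058-02-03.

2058-02-03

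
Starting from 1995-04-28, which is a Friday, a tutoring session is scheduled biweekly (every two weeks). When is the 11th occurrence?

1995-09-15

The 11th occurrence is 10 intervals after the first: 10 × 14 = 140 days after 1995-04-28.
April has 30 days — 2 days to the end of April leaves 138.
May has 31 days (107 left).
June has 30 days (77 left).
July has 31 days (46 left).
August has 31 days (15 left).
15 days into September → 1995-09-15.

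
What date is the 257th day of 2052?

Sep 13, 2052

Jan has 31 days (257 − 31 = 226 remain).
Feb has 29 days (226 − 29 = 197 remain).
Mar has 31 days (197 − 31 = 166 remain).
Apr has 30 days (166 − 30 = 136 remain).
May has 31 days (136 − 31 = 105 remain).
Jun has 30 days (105 − 30 = 75 remain).
Jul has 31 days (75 − 31 = 44 remain).
Aug has 31 days (44 − 31 = 13 remain).
13 into Sep → Sep 13.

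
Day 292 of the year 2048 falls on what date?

Jan has 31 days (292 − 31 = 261 remain).
Feb has 29 days (261 − 29 = 232 remain).
Mar has 31 days (232 − 31 = 201 remain).
Apr has 30 days (201 − 30 = 171 remain).
May has 31 days (171 − 31 = 140 remain).
Jun has 30 days (140 − 30 = 110 remain).
Jul has 31 days (110 − 31 = 79 remain).
Aug has 31 days (79 − 31 = 48 remain).
Sep has 30 days (48 − 30 = 18 remain).
18 into Oct → Oct 18.

Oct 18, 2048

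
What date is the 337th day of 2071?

Jan has 31 days (337 − 31 = 306 remain).
Feb has 28 days (306 − 28 = 278 remain).
Mar has 31 days (278 − 31 = 247 remain).
Apr has 30 days (247 − 30 = 217 remain).
May has 31 days (217 − 31 = 186 remain).
Jun has 30 days (186 − 30 = 156 remain).
Jul has 31 days (156 − 31 = 125 remain).
Aug has 31 days (125 − 31 = 94 remain).
Sep has 30 days (94 − 30 = 64 remain).
Oct has 31 days (64 − 31 = 33 remain).
Nov has 30 days (33 − 30 = 3 remain).
3 into Dec → Dec 3.

Dec 3, 2071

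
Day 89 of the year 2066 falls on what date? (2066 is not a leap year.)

Mar 30, 2066

Jan has 31 days (89 − 31 = 58 remain).
Feb has 28 days (58 − 28 = 30 remain).
30 into Mar → Mar 30.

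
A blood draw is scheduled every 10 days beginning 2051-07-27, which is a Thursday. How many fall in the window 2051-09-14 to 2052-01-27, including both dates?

Occurrences land 10·i days after 2051-07-27 for i = 0, 1, 2, …
2051-09-14 is 49 days after the start; 49 ÷ 10 = 4 remainder 9; since the remainder is 9, round up to i = 5. First occurrence in the window: #6 on 2051-09-15 (5×10 = 50 days in).
2052-01-27 is 184 days after the start; 184 ÷ 10 = 18 remainder 4. Last occurrence in the window: #19 on 2052-01-23.
Occurrences #6 through #19: 14 in total.

14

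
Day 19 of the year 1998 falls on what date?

19 into January → January 19.

January 19, 1998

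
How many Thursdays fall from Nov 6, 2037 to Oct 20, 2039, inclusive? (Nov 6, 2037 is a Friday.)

102

Nov 6, 2037 is a Friday; the first Thursday on or after it is Nov 12, 2037 (6 days later).
From Nov 12, 2037 to Oct 20, 2039: 49 + 365 + 293 = 707 days (rest of 2037, 2038, to Oct 20, 2039 in 2039).
707 ÷ 7 = 101 full weeks with remainder 0, so 101 more Thursdays after the first → 102.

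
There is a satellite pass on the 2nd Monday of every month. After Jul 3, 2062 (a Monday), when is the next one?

Jul 10, 2062

Jul 2062 starts on a Saturday; its first Monday is the 3rd, so the 2nd Monday is the 10th — Jul 10, 2062.
Jul 10, 2062 is after Jul 3, 2062, so that is the next one.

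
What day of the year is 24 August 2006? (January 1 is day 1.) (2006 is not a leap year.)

236

Days in months before August: 31 + 28 + 31 + 30 + 31 + 30 + 31 = 212.
Plus 24 days into August → day 236.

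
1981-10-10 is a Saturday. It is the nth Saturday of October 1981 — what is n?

2nd

Day 10 falls in week ⌈10/7⌉ of the month.
Days 1–7 hold the 1st Saturday, 8–14 the 2nd, 15–21 the 3rd, 22–28 the 4th, 29–31 the 5th.
10 is in the range for the 2nd.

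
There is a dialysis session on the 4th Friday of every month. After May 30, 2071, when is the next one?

June 26, 2071

May 2071 starts on a Friday; its first Friday is the 1st, so the 4th Friday is the 22nd — May 22, 2071.
That is not after May 30, 2071, so look at June 2071.
June 2071 starts on a Monday; its first Friday is the 5th, so the 4th Friday is the 26th — June 26, 2071.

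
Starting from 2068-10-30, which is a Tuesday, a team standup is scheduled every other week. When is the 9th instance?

The 9th occurrence is 8 intervals after the first: 8 × 14 = 112 days after 2068-10-30.
October has 31 days — 1 day to the end of October leaves 111.
November has 30 days (81 left).
December has 31 days (50 left).
January has 31 days (19 left).
19 days into February → 2069-02-19.

2069-02-19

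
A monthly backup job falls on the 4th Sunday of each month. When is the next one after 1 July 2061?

24 July 2061

July 2061 starts on a Friday; its first Sunday is the 3rd, so the 4th Sunday is the 24th — 24 July 2061.
24 July 2061 is after 1 July 2061, so that is the next one.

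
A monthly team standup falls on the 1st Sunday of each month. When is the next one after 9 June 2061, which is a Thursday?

3 July 2061

June 2061 starts on a Wednesday, so its 1st Sunday is 5 June 2061 (4 days in).
That is not after 9 June 2061, so look at July 2061.
July 2061 starts on a Friday, so its 1st Sunday is 3 July 2061 (2 days in).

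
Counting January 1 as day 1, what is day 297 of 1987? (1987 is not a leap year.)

October 24, 1987

January has 31 days (297 − 31 = 266 remain).
February has 28 days (266 − 28 = 238 remain).
March has 31 days (238 − 31 = 207 remain).
April has 30 days (207 − 30 = 177 remain).
May has 31 days (177 − 31 = 146 remain).
June has 30 days (146 − 30 = 116 remain).
July has 31 days (116 − 31 = 85 remain).
August has 31 days (85 − 31 = 54 remain).
September has 30 days (54 − 30 = 24 remain).
24 into October → October 24.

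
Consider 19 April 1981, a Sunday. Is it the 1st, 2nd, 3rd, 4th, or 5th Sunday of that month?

3rd

Day 19 falls in week ⌈19/7⌉ of the month.
Days 1–7 hold the 1st Sunday, 8–14 the 2nd, 15–21 the 3rd, 22–28 the 4th, 29–31 the 5th.
19 is in the range for the 3rd.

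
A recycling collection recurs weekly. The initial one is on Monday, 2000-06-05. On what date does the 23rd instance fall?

2000-11-06

The 23rd occurrence is 22 intervals after the first: 22 × 7 = 154 days after 2000-06-05.
June has 30 days — 25 days to the end of June leaves 129.
July has 31 days (98 left).
August has 31 days (67 left).
September has 30 days (37 left).
October has 31 days (6 left).
6 days into November → 2000-11-06.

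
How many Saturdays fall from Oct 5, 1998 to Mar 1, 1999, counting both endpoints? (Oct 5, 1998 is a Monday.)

21

Oct 5, 1998 is a Monday; the first Saturday on or after it is Oct 10, 1998 (5 days later).
From Oct 10, 1998 to Mar 1, 1999: 21 + 30 + 31 + 31 + 28 + 1 = 142 days (rest of Oct, Nov, Dec, Jan, Feb, Mar).
142 ÷ 7 = 20 full weeks with remainder 2, so 20 more Saturdays after the first → 21.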